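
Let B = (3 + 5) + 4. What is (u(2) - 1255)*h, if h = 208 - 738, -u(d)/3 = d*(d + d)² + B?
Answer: 735110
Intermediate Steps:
B = 12 (B = 8 + 4 = 12)
u(d) = -36 - 12*d³ (u(d) = -3*(d*(d + d)² + 12) = -3*(d*(2*d)² + 12) = -3*(d*(4*d²) + 12) = -3*(4*d³ + 12) = -3*(12 + 4*d³) = -36 - 12*d³)
h = -530
(u(2) - 1255)*h = ((-36 - 12*2³) - 1255)*(-530) = ((-36 - 12*8) - 1255)*(-530) = ((-36 - 96) - 1255)*(-530) = (-132 - 1255)*(-530) = -1387*(-530) = 735110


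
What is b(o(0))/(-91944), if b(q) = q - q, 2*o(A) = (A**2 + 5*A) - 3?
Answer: 0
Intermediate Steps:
o(A) = -3/2 + A**2/2 + 5*A/2 (o(A) = ((A**2 + 5*A) - 3)/2 = (-3 + A**2 + 5*A)/2 = -3/2 + A**2/2 + 5*A/2)
b(q) = 0
b(o(0))/(-91944) = 0/(-91944) = 0*(-1/91944) = 0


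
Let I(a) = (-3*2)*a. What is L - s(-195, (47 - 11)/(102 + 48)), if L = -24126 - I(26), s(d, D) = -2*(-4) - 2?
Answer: -23976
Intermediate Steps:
I(a) = -6*a
s(d, D) = 6 (s(d, D) = 8 - 2 = 6)
L = -23970 (L = -24126 - (-6)*26 = -24126 - 1*(-156) = -24126 + 156 = -23970)
L - s(-195, (47 - 11)/(102 + 48)) = -23970 - 1*6 = -23970 - 6 = -23976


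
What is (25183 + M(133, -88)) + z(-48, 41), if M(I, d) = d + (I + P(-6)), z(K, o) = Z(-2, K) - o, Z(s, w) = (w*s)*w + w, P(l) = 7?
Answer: 20538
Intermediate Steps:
Z(s, w) = w + s*w² (Z(s, w) = (s*w)*w + w = s*w² + w = w + s*w²)
z(K, o) = -o + K*(1 - 2*K) (z(K, o) = K*(1 - 2*K) - o = -o + K*(1 - 2*K))
M(I, d) = 7 + I + d (M(I, d) = d + (I + 7) = d + (7 + I) = 7 + I + d)
(25183 + M(133, -88)) + z(-48, 41) = (25183 + (7 + 133 - 88)) + (-48 - 1*41 - 2*(-48)²) = (25183 + 52) + (-48 - 41 - 2*2304) = 25235 + (-48 - 41 - 4608) = 25235 - 4697 = 20538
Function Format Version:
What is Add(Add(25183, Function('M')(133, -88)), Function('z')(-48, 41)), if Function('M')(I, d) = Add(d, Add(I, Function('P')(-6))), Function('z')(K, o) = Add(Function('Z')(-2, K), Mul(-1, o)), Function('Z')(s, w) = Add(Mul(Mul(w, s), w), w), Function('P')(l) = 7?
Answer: 20538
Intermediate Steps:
Function('Z')(s, w) = Add(w, Mul(s, Pow(w, 2))) (Function('Z')(s, w) = Add(Mul(Mul(s, w), w), w) = Add(Mul(s, Pow(w, 2)), w) = Add(w, Mul(s, Pow(w, 2))))
Function('z')(K, o) = Add(Mul(-1, o), Mul(K, Add(1, Mul(-2, K)))) (Function('z')(K, o) = Add(Mul(K, Add(1, Mul(-2, K))), Mul(-1, o)) = Add(Mul(-1, o), Mul(K, Add(1, Mul(-2, K)))))
Function('M')(I, d) = Add(7, I, d) (Function('M')(I, d) = Add(d, Add(I, 7)) = Add(d, Add(7, I)) = Add(7, I, d))
Add(Add(25183, Function('M')(133, -88)), Function('z')(-48, 41)) = Add(Add(25183, Add(7, 133, -88)), Add(-48, Mul(-1, 41), Mul(-2, Pow(-48, 2)))) = Add(Add(25183, 52), Add(-48, -41, Mul(-2, 2304))) = Add(25235, Add(-48, -41, -4608)) = Add(25235, -4697) = 20538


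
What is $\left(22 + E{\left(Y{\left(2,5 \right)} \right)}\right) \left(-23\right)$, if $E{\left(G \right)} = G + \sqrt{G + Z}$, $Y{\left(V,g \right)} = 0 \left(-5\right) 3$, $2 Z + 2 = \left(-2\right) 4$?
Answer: $-506 - 23 i \sqrt{5} \approx -506.0 - 51.43 i$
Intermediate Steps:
$Z = -5$ ($Z = -1 + \frac{\left(-2\right) 4}{2} = -1 + \frac{1}{2} \left(-8\right) = -1 - 4 = -5$)
$Y{\left(V,g \right)} = 0$ ($Y{\left(V,g \right)} = 0 \cdot 3 = 0$)
$E{\left(G \right)} = G + \sqrt{-5 + G}$ ($E{\left(G \right)} = G + \sqrt{G - 5} = G + \sqrt{-5 + G}$)
$\left(22 + E{\left(Y{\left(2,5 \right)} \right)}\right) \left(-23\right) = \left(22 + \left(0 + \sqrt{-5 + 0}\right)\right) \left(-23\right) = \left(22 + \left(0 + \sqrt{-5}\right)\right) \left(-23\right) = \left(22 + \left(0 + i \sqrt{5}\right)\right) \left(-23\right) = \left(22 + i \sqrt{5}\right) \left(-23\right) = -506 - 23 i \sqrt{5}$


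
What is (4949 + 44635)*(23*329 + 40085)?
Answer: 2362776768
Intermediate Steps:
(4949 + 44635)*(23*329 + 40085) = 49584*(7567 + 40085) = 49584*47652 = 2362776768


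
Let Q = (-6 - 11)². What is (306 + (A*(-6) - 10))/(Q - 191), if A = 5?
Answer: 19/7 ≈ 2.7143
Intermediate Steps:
Q = 289 (Q = (-17)² = 289)
(306 + (A*(-6) - 10))/(Q - 191) = (306 + (5*(-6) - 10))/(289 - 191) = (306 + (-30 - 10))/98 = (306 - 40)*(1/98) = 266*(1/98) = 19/7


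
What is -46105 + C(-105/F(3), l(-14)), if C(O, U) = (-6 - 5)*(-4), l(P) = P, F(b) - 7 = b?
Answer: -46061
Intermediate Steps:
F(b) = 7 + b
C(O, U) = 44 (C(O, U) = -11*(-4) = 44)
-46105 + C(-105/F(3), l(-14)) = -46105 + 44 = -46061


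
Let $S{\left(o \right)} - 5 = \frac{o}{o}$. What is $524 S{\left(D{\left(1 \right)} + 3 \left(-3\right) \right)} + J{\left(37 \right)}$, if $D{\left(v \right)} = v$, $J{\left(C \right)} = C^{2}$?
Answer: $4513$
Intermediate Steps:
$S{\left(o \right)} = 6$ ($S{\left(o \right)} = 5 + \frac{o}{o} = 5 + 1 = 6$)
$524 S{\left(D{\left(1 \right)} + 3 \left(-3\right) \right)} + J{\left(37 \right)} = 524 \cdot 6 + 37^{2} = 3144 + 1369 = 4513$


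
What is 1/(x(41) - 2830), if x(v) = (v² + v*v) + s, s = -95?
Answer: 1/437 ≈ 0.0022883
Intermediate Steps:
x(v) = -95 + 2*v² (x(v) = (v² + v*v) - 95 = (v² + v²) - 95 = 2*v² - 95 = -95 + 2*v²)
1/(x(41) - 2830) = 1/((-95 + 2*41²) - 2830) = 1/((-95 + 2*1681) - 2830) = 1/((-95 + 3362) - 2830) = 1/(3267 - 2830) = 1/437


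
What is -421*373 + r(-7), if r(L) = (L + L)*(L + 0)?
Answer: -156935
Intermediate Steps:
r(L) = 2*L**2 (r(L) = (2*L)*L = 2*L**2)
-421*373 + r(-7) = -421*373 + 2*(-7)**2 = -157033 + 2*49 = -157033 + 98 = -156935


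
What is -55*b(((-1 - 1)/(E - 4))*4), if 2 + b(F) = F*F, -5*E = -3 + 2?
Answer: -48290/361 ≈ -133.77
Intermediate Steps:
E = ⅕ (E = -(-3 + 2)/5 = -⅕*(-1) = ⅕ ≈ 0.20000)
b(F) = -2 + F² (b(F) = -2 + F*F = -2 + F²)
-55*b(((-1 - 1)/(E - 4))*4) = -55*(-2 + (((-1 - 1)/(⅕ - 4))*4)²) = -55*(-2 + (-2/(-19/5)*4)²) = -55*(-2 + (-2*(-5/19)*4)²) = -55*(-2 + ((10/19)*4)²) = -55*(-2 + (40/19)²) = -55*(-2 + 1600/361) = -55*878/361 = -48290/361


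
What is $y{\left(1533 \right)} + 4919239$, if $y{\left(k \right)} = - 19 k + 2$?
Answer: $4890114$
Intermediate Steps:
$y{\left(k \right)} = 2 - 19 k$
$y{\left(1533 \right)} + 4919239 = \left(2 - 29127\right) + 4919239 = -29125 + 4919239 = 4890114$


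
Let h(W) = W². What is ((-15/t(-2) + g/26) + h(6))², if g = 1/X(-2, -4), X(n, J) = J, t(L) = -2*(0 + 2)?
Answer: 17081689/10816 ≈ 1579.3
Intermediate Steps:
t(L) = -4 (t(L) = -2*2 = -4)
g = -¼ (g = 1/(-4) = -¼ ≈ -0.25000)
((-15/t(-2) + g/26) + h(6))² = ((-15/(-4) - ¼/26) + 6²)² = ((-15*(-¼) - ¼*1/26) + 36)² = ((15/4 - 1/104) + 36)² = (389/104 + 36)² = (4133/104)² = 17081689/10816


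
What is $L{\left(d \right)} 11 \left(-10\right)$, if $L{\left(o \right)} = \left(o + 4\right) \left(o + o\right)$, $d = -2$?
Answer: $880$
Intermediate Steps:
$L{\left(o \right)} = 2 o \left(4 + o\right)$ ($L{\left(o \right)} = \left(4 + o\right) 2 o = 2 o \left(4 + o\right)$)
$L{\left(d \right)} 11 \left(-10\right) = 2 \left(-2\right) \left(4 - 2\right) 11 \left(-10\right) = 2 \left(-2\right) 2 \cdot 11 \left(-10\right) = \left(-8\right) 11 \left(-10\right) = \left(-88\right) \left(-10\right) = 880$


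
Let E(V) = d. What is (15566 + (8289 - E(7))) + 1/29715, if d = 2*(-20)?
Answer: 710039926/29715 ≈ 23895.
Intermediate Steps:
d = -40
E(V) = -40
(15566 + (8289 - E(7))) + 1/29715 = (15566 + (8289 - 1*(-40))) + 1/29715 = (15566 + (8289 + 40)) + 1/29715 = (15566 + 8329) + 1/29715 = 23895 + 1/29715 = 710039926/29715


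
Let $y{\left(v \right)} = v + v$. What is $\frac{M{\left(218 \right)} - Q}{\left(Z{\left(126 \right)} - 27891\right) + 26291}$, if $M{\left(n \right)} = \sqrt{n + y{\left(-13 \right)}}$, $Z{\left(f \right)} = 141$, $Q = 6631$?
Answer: $\frac{6631}{1459} - \frac{8 \sqrt{3}}{1459} \approx 4.5354$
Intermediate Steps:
$y{\left(v \right)} = 2 v$
$M{\left(n \right)} = \sqrt{-26 + n}$ ($M{\left(n \right)} = \sqrt{n + 2 \left(-13\right)} = \sqrt{n - 26} = \sqrt{-26 + n}$)
$\frac{M{\left(218 \right)} - Q}{\left(Z{\left(126 \right)} - 27891\right) + 26291} = \frac{\sqrt{-26 + 218} - 6631}{\left(141 - 27891\right) + 26291} = \frac{\sqrt{192} - 6631}{-27750 + 26291} = \frac{8 \sqrt{3} - 6631}{-1459} = \left(-6631 + 8 \sqrt{3}\right) \left(- \frac{1}{1459}\right) = \frac{6631}{1459} - \frac{8 \sqrt{3}}{1459}$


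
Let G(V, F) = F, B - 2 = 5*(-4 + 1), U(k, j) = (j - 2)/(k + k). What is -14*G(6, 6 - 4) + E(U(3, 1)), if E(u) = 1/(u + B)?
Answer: -2218/79 ≈ -28.076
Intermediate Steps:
U(k, j) = (-2 + j)/(2*k) (U(k, j) = (-2 + j)/((2*k)) = (-2 + j)*(1/(2*k)) = (-2 + j)/(2*k))
B = -13 (B = 2 + 5*(-4 + 1) = 2 + 5*(-3) = 2 - 15 = -13)
E(u) = 1/(-13 + u) (E(u) = 1/(u - 13) = 1/(-13 + u))
-14*G(6, 6 - 4) + E(U(3, 1)) = -14*(6 - 4) + 1/(-13 + (½)*(-2 + 1)/3) = -14*2 + 1/(-13 + (½)*(⅓)*(-1)) = -28 + 1/(-13 - ⅙) = -28 + 1/(-79/6) = -28 - 6/79 = -2218/79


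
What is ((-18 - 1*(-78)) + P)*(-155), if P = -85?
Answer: 3875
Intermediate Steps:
((-18 - 1*(-78)) + P)*(-155) = ((-18 - 1*(-78)) - 85)*(-155) = ((-18 + 78) - 85)*(-155) = (60 - 85)*(-155) = -25*(-155) = 3875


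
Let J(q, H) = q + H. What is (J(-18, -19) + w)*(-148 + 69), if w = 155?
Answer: -9322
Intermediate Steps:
J(q, H) = H + q
(J(-18, -19) + w)*(-148 + 69) = ((-19 - 18) + 155)*(-148 + 69) = (-37 + 155)*(-79) = 118*(-79) = -9322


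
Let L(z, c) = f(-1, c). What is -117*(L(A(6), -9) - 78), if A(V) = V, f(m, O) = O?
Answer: 10179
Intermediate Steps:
L(z, c) = c
-117*(L(A(6), -9) - 78) = -117*(-9 - 78) = -117*(-87) = 10179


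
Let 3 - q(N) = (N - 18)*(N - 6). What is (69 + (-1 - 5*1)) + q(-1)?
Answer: -67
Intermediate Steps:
q(N) = 3 - (-18 + N)*(-6 + N) (q(N) = 3 - (N - 18)*(N - 6) = 3 - (-18 + N)*(-6 + N))
(69 + (-1 - 5*1)) + q(-1) = (69 + (-1 - 5*1)) + (-105 - 1*(-1)² + 24*(-1)) = (69 + (-1 - 5)) + (-105 - 1*1 - 24) = (69 - 6) + (-105 - 1 - 24) = 63 - 130 = -67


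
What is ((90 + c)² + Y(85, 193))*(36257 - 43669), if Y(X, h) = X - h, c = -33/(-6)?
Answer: -66798797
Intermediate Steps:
c = 11/2 (c = -33*(-⅙) = 11/2 ≈ 5.5000)
((90 + c)² + Y(85, 193))*(36257 - 43669) = ((90 + 11/2)² + (85 - 1*193))*(36257 - 43669) = ((191/2)² + (85 - 193))*(-7412) = (36481/4 - 108)*(-7412) = (36049/4)*(-7412) = -66798797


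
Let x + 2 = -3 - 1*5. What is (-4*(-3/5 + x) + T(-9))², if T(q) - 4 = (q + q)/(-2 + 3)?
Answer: 20164/25 ≈ 806.56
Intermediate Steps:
x = -10 (x = -2 + (-3 - 1*5) = -2 + (-3 - 5) = -2 - 8 = -10)
T(q) = 4 + 2*q (T(q) = 4 + (q + q)/(-2 + 3) = 4 + (2*q)/1 = 4 + (2*q)*1 = 4 + 2*q)
(-4*(-3/5 + x) + T(-9))² = (-4*(-3/5 - 10) + (4 + 2*(-9)))² = (-4*(-3*⅕ - 10) + (4 - 18))² = (-4*(-⅗ - 10) - 14)² = (-4*(-53/5) - 14)² = (212/5 - 14)² = (142/5)² = 20164/25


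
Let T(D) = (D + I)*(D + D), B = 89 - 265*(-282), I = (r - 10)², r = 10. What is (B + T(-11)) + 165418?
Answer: 240479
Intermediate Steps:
I = 0 (I = (10 - 10)² = 0² = 0)
B = 74819 (B = 89 + 74730 = 74819)
T(D) = 2*D² (T(D) = (D + 0)*(D + D) = D*(2*D) = 2*D²)
(B + T(-11)) + 165418 = (74819 + 2*(-11)²) + 165418 = (74819 + 2*121) + 165418 = (74819 + 242) + 165418 = 75061 + 165418 = 240479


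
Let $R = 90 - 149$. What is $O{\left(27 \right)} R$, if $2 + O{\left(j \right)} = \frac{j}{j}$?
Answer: $59$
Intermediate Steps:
$R = -59$ ($R = 90 - 149 = -59$)
$O{\left(j \right)} = -1$ ($O{\left(j \right)} = -2 + \frac{j}{j} = -2 + 1 = -1$)
$O{\left(27 \right)} R = \left(-1\right) \left(-59\right) = 59$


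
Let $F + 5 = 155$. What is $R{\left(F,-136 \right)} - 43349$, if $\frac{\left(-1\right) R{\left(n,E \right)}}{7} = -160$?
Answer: $-42229$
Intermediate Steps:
$F = 150$ ($F = -5 + 155 = 150$)
$R{\left(n,E \right)} = 1120$ ($R{\left(n,E \right)} = \left(-7\right) \left(-160\right) = 1120$)
$R{\left(F,-136 \right)} - 43349 = 1120 - 43349 = -42229$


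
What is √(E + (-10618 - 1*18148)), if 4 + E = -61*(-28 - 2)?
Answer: 2*I*√6735 ≈ 164.13*I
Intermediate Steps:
E = 1826 (E = -4 - 61*(-28 - 2) = -4 - 61*(-30) = -4 + 1830 = 1826)
√(E + (-10618 - 1*18148)) = √(1826 + (-10618 - 1*18148)) = √(1826 + (-10618 - 18148)) = √(1826 - 28766) = √(-26940) = 2*I*√6735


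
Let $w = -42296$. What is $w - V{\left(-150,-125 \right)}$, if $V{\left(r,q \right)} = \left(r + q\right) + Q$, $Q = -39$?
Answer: $-41982$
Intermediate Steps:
$V{\left(r,q \right)} = -39 + q + r$ ($V{\left(r,q \right)} = \left(r + q\right) - 39 = \left(q + r\right) - 39 = -39 + q + r$)
$w - V{\left(-150,-125 \right)} = -42296 - \left(-39 - 125 - 150\right) = -42296 - -314 = -42296 + 314 = -41982$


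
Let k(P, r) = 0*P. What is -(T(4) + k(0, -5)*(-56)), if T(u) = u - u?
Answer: 0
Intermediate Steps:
T(u) = 0
k(P, r) = 0
-(T(4) + k(0, -5)*(-56)) = -(0 + 0*(-56)) = -(0 + 0) = -1*0 = 0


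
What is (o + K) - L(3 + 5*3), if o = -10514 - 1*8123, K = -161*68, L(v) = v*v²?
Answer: -35417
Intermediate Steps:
L(v) = v³
K = -10948
o = -18637 (o = -10514 - 8123 = -18637)
(o + K) - L(3 + 5*3) = (-18637 - 10948) - (3 + 5*3)³ = -29585 - (3 + 15)³ = -29585 - 1*18³ = -29585 - 1*5832 = -29585 - 5832 = -35417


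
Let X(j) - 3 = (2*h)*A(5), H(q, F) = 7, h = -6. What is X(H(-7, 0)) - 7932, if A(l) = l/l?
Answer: -7941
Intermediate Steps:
A(l) = 1
X(j) = -9 (X(j) = 3 + (2*(-6))*1 = 3 - 12*1 = 3 - 12 = -9)
X(H(-7, 0)) - 7932 = -9 - 7932 = -7941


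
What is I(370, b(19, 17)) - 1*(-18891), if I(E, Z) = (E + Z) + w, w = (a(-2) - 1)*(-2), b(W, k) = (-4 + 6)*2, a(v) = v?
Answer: 19271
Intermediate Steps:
b(W, k) = 4 (b(W, k) = 2*2 = 4)
w = 6 (w = (-2 - 1)*(-2) = -3*(-2) = 6)
I(E, Z) = 6 + E + Z (I(E, Z) = (E + Z) + 6 = 6 + E + Z)
I(370, b(19, 17)) - 1*(-18891) = (6 + 370 + 4) - 1*(-18891) = 380 + 18891 = 19271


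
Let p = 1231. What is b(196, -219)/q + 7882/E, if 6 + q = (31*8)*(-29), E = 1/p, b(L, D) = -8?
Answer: 34920168462/3599 ≈ 9.7027e+6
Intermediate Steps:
E = 1/1231 ≈ 0.00081235
q = -7198 (q = -6 + (31*8)*(-29) = -6 + 248*(-29) = -6 - 7192 = -7198)
b(196, -219)/q + 7882/E = -8/(-7198) + 7882/(1/1231) = -8*(-1/7198) + 7882*1231 = 4/3599 + 9702742 = 34920168462/3599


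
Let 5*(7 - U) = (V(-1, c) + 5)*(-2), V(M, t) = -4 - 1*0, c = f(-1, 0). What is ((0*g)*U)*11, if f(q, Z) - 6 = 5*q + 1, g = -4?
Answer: 0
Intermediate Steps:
f(q, Z) = 7 + 5*q (f(q, Z) = 6 + (5*q + 1) = 6 + (1 + 5*q) = 7 + 5*q)
c = 2 (c = 7 + 5*(-1) = 7 - 5 = 2)
V(M, t) = -4 (V(M, t) = -4 + 0 = -4)
U = 37/5 (U = 7 - (-4 + 5)*(-2)/5 = 7 - (-2)/5 = 7 - ⅕*(-2) = 7 + ⅖ = 37/5 ≈ 7.4000)
((0*g)*U)*11 = ((0*(-4))*(37/5))*11 = (0*(37/5))*11 = 0*11 = 0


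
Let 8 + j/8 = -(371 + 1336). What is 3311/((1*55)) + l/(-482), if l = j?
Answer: 106841/1205 ≈ 88.665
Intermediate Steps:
j = -13720 (j = -64 + 8*(-(371 + 1336)) = -64 + 8*(-1*1707) = -64 + 8*(-1707) = -64 - 13656 = -13720)
l = -13720
3311/((1*55)) + l/(-482) = 3311/((1*55)) - 13720/(-482) = 3311/55 - 13720*(-1/482) = 3311*(1/55) + 6860/241 = 301/5 + 6860/241 = 106841/1205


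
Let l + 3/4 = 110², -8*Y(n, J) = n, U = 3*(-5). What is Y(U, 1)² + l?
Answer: 774577/64 ≈ 12103.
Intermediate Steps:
U = -15
Y(n, J) = -n/8
l = 48397/4 (l = -¾ + 110² = -¾ + 12100 = 48397/4 ≈ 12099.)
Y(U, 1)² + l = (-⅛*(-15))² + 48397/4 = (15/8)² + 48397/4 = 225/64 + 48397/4 = 774577/64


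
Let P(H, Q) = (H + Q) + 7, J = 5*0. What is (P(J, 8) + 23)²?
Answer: 1444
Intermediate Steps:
J = 0
P(H, Q) = 7 + H + Q
(P(J, 8) + 23)² = ((7 + 0 + 8) + 23)² = (15 + 23)² = 38² = 1444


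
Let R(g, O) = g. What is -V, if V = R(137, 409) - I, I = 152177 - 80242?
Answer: 71798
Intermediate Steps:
I = 71935
V = -71798 (V = 137 - 1*71935 = 137 - 71935 = -71798)
-V = -1*(-71798) = 71798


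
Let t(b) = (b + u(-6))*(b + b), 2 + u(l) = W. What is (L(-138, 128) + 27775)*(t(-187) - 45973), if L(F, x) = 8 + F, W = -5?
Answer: 734887035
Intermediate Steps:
u(l) = -7 (u(l) = -2 - 5 = -7)
t(b) = 2*b*(-7 + b) (t(b) = (b - 7)*(b + b) = (-7 + b)*(2*b) = 2*b*(-7 + b))
(L(-138, 128) + 27775)*(t(-187) - 45973) = ((8 - 138) + 27775)*(2*(-187)*(-7 - 187) - 45973) = (-130 + 27775)*(2*(-187)*(-194) - 45973) = 27645*(72556 - 45973) = 27645*26583 = 734887035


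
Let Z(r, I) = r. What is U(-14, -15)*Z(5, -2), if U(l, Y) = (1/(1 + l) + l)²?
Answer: 167445/169 ≈ 990.80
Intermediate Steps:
U(l, Y) = (l + 1/(1 + l))²
U(-14, -15)*Z(5, -2) = ((1 - 14 + (-14)²)²/(1 - 14)²)*5 = ((1 - 14 + 196)²/(-13)²)*5 = ((1/169)*183²)*5 = ((1/169)*33489)*5 = (33489/169)*5 = 167445/169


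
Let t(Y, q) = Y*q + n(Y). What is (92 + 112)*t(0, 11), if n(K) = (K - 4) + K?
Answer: -816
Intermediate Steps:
n(K) = -4 + 2*K (n(K) = (-4 + K) + K = -4 + 2*K)
t(Y, q) = -4 + 2*Y + Y*q (t(Y, q) = Y*q + (-4 + 2*Y) = -4 + 2*Y + Y*q)
(92 + 112)*t(0, 11) = (92 + 112)*(-4 + 2*0 + 0*11) = 204*(-4 + 0 + 0) = 204*(-4) = -816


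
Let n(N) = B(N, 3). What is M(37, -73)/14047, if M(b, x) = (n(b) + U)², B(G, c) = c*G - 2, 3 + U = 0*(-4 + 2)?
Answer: 11236/14047 ≈ 0.79989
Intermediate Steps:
U = -3 (U = -3 + 0*(-4 + 2) = -3 + 0*(-2) = -3 + 0 = -3)
B(G, c) = -2 + G*c (B(G, c) = G*c - 2 = -2 + G*c)
n(N) = -2 + 3*N (n(N) = -2 + N*3 = -2 + 3*N)
M(b, x) = (-5 + 3*b)² (M(b, x) = ((-2 + 3*b) - 3)² = (-5 + 3*b)²)
M(37, -73)/14047 = (-5 + 3*37)²/14047 = (-5 + 111)²*(1/14047) = 106²*(1/14047) = 11236*(1/14047) = 11236/14047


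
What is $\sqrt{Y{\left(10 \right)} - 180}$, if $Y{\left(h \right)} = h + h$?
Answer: $4 i \sqrt{10} \approx 12.649 i$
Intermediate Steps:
$Y{\left(h \right)} = 2 h$
$\sqrt{Y{\left(10 \right)} - 180} = \sqrt{2 \cdot 10 - 180} = \sqrt{20 - 180} = \sqrt{-160} = 4 i \sqrt{10}$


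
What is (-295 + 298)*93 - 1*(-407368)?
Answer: 407647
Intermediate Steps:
(-295 + 298)*93 - 1*(-407368) = 3*93 + 407368 = 279 + 407368 = 407647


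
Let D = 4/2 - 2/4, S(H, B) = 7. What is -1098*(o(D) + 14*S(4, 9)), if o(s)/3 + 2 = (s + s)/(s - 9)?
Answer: -498492/5 ≈ -99698.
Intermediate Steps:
D = 3/2 (D = 4*(1/2) - 2*1/4 = 2 - 1/2 = 3/2 ≈ 1.5000)
o(s) = -6 + 6*s/(-9 + s) (o(s) = -6 + 3*((s + s)/(s - 9)) = -6 + 3*((2*s)/(-9 + s)) = -6 + 3*(2*s/(-9 + s)) = -6 + 6*s/(-9 + s))
-1098*(o(D) + 14*S(4, 9)) = -1098*(54/(-9 + 3/2) + 14*7) = -1098*(54/(-15/2) + 98) = -1098*(54*(-2/15) + 98) = -1098*(-36/5 + 98) = -1098*454/5 = -498492/5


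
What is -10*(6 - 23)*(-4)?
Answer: -680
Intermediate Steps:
-10*(6 - 23)*(-4) = -10*(-17)*(-4) = 170*(-4) = -680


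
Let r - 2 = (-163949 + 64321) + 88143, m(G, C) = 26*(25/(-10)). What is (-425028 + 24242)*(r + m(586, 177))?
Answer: 4628276728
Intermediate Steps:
m(G, C) = -65 (m(G, C) = 26*(25*(-⅒)) = 26*(-5/2) = -65)
r = -11483 (r = 2 + ((-163949 + 64321) + 88143) = 2 + (-99628 + 88143) = 2 - 11485 = -11483)
(-425028 + 24242)*(r + m(586, 177)) = (-425028 + 24242)*(-11483 - 65) = -400786*(-11548) = 4628276728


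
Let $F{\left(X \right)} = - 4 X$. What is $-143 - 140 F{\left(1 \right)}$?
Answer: $417$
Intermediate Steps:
$-143 - 140 F{\left(1 \right)} = -143 - 140 \left(\left(-4\right) 1\right) = -143 - -560 = -143 + 560 = 417$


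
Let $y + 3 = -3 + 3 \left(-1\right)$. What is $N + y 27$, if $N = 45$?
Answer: $-198$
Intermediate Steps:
$y = -9$ ($y = -3 + \left(-3 + 3 \left(-1\right)\right) = -3 - 6 = -9$)
$N + y 27 = 45 - 243 = -198$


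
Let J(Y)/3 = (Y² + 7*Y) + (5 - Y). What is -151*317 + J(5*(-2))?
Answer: -47732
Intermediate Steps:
J(Y) = 15 + 3*Y² + 18*Y (J(Y) = 3*((Y² + 7*Y) + (5 - Y)) = 3*(5 + Y² + 6*Y) = 15 + 3*Y² + 18*Y)
-151*317 + J(5*(-2)) = -151*317 + (15 + 3*(5*(-2))² + 18*(5*(-2))) = -47867 + (15 + 3*(-10)² + 18*(-10)) = -47867 + (15 + 3*100 - 180) = -47867 + (15 + 300 - 180) = -47867 + 135 = -47732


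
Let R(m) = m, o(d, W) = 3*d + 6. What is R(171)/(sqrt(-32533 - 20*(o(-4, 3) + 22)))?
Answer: -57*I*sqrt(32853)/10951 ≈ -0.94343*I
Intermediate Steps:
o(d, W) = 6 + 3*d
R(171)/(sqrt(-32533 - 20*(o(-4, 3) + 22))) = 171/(sqrt(-32533 - 20*((6 + 3*(-4)) + 22))) = 171/(sqrt(-32533 - 20*((6 - 12) + 22))) = 171/(sqrt(-32533 - 20*(-6 + 22))) = 171/(sqrt(-32533 - 20*16)) = 171/(sqrt(-32533 - 320)) = 171/(sqrt(-32853)) = 171/((I*sqrt(32853))) = 171*(-I*sqrt(32853)/32853) = -57*I*sqrt(32853)/10951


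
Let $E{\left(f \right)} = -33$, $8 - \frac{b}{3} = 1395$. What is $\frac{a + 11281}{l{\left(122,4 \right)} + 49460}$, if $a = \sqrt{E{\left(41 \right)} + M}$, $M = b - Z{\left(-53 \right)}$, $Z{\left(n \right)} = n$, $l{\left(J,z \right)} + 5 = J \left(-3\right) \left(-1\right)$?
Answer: $\frac{11281}{49821} + \frac{i \sqrt{4141}}{49821} \approx 0.22643 + 0.0012916 i$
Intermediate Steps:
$l{\left(J,z \right)} = -5 + 3 J$ ($l{\left(J,z \right)} = -5 + J \left(-3\right) \left(-1\right) = -5 + - 3 J \left(-1\right) = -5 + 3 J$)
$b = -4161$ ($b = 24 - 4185 = -4161$)
$M = -4108$ ($M = -4161 - -53 = -4161 + 53 = -4108$)
$a = i \sqrt{4141}$ ($a = \sqrt{-33 - 4108} = \sqrt{-4141} = i \sqrt{4141} \approx 64.351 i$)
$\frac{a + 11281}{l{\left(122,4 \right)} + 49460} = \frac{i \sqrt{4141} + 11281}{\left(-5 + 3 \cdot 122\right) + 49460} = \frac{11281 + i \sqrt{4141}}{\left(-5 + 366\right) + 49460} = \frac{11281 + i \sqrt{4141}}{361 + 49460} = \frac{11281 + i \sqrt{4141}}{49821} = \left(11281 + i \sqrt{4141}\right) \frac{1}{49821} = \frac{11281}{49821} + \frac{i \sqrt{4141}}{49821}$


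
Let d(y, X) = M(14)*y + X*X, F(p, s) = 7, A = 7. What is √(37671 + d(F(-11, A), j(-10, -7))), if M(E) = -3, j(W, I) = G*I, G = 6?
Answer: √39414 ≈ 198.53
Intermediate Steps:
j(W, I) = 6*I
d(y, X) = X² - 3*y (d(y, X) = -3*y + X*X = -3*y + X² = X² - 3*y)
√(37671 + d(F(-11, A), j(-10, -7))) = √(37671 + ((6*(-7))² - 3*7)) = √(37671 + ((-42)² - 21)) = √(37671 + (1764 - 21)) = √(37671 + 1743) = √39414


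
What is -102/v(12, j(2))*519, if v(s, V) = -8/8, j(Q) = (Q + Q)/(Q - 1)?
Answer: 52938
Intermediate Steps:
j(Q) = 2*Q/(-1 + Q) (j(Q) = (2*Q)/(-1 + Q) = 2*Q/(-1 + Q))
v(s, V) = -1 (v(s, V) = -8*⅛ = -1)
-102/v(12, j(2))*519 = -102/(-1)*519 = -102*(-1)*519 = 102*519 = 52938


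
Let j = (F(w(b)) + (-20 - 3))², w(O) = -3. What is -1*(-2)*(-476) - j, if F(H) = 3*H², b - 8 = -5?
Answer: -968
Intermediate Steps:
b = 3 (b = 8 - 5 = 3)
j = 16 (j = (3*(-3)² + (-20 - 3))² = (3*9 - 23)² = (27 - 23)² = 4² = 16)
-1*(-2)*(-476) - j = -1*(-2)*(-476) - 1*16 = 2*(-476) - 16 = -952 - 16 = -968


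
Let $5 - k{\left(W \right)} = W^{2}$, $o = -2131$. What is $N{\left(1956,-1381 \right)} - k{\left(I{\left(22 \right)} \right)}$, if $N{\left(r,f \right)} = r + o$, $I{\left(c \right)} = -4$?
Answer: $-164$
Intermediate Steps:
$N{\left(r,f \right)} = -2131 + r$ ($N{\left(r,f \right)} = r - 2131 = -2131 + r$)
$k{\left(W \right)} = 5 - W^{2}$
$N{\left(1956,-1381 \right)} - k{\left(I{\left(22 \right)} \right)} = \left(-2131 + 1956\right) - \left(5 - \left(-4\right)^{2}\right) = -175 - \left(5 - 16\right) = -175 - -11 = -175 + 11 = -164$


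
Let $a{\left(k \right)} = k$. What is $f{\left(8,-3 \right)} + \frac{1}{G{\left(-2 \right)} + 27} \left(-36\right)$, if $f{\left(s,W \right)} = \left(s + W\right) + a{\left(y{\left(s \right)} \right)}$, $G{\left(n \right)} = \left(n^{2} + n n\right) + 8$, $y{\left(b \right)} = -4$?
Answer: $\frac{7}{43} \approx 0.16279$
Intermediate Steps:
$G{\left(n \right)} = 8 + 2 n^{2}$ ($G{\left(n \right)} = \left(n^{2} + n^{2}\right) + 8 = 2 n^{2} + 8 = 8 + 2 n^{2}$)
$f{\left(s,W \right)} = -4 + W + s$ ($f{\left(s,W \right)} = \left(s + W\right) - 4 = \left(W + s\right) - 4 = -4 + W + s$)
$f{\left(8,-3 \right)} + \frac{1}{G{\left(-2 \right)} + 27} \left(-36\right) = \left(-4 - 3 + 8\right) + \frac{1}{\left(8 + 2 \left(-2\right)^{2}\right) + 27} \left(-36\right) = 1 + \frac{1}{\left(8 + 2 \cdot 4\right) + 27} \left(-36\right) = 1 + \frac{1}{\left(8 + 8\right) + 27} \left(-36\right) = 1 + \frac{1}{16 + 27} \left(-36\right) = 1 + \frac{1}{43} \left(-36\right) = 1 - \frac{36}{43} = \frac{7}{43}$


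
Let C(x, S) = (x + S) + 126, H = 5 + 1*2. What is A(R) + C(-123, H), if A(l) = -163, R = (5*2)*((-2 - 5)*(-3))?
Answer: -153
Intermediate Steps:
R = 210 (R = 10*(-7*(-3)) = 10*21 = 210)
H = 7 (H = 5 + 2 = 7)
C(x, S) = 126 + S + x (C(x, S) = (S + x) + 126 = 126 + S + x)
A(R) + C(-123, H) = -163 + (126 + 7 - 123) = -163 + 10 = -153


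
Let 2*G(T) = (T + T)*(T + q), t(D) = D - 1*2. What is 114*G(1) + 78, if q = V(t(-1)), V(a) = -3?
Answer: -150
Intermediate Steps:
t(D) = -2 + D (t(D) = D - 2 = -2 + D)
q = -3
G(T) = T*(-3 + T) (G(T) = ((T + T)*(T - 3))/2 = ((2*T)*(-3 + T))/2 = (2*T*(-3 + T))/2 = T*(-3 + T))
114*G(1) + 78 = 114*(1*(-3 + 1)) + 78 = 114*(1*(-2)) + 78 = 114*(-2) + 78 = -228 + 78 = -150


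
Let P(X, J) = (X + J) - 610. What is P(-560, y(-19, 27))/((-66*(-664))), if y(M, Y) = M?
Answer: -1189/43824 ≈ -0.027131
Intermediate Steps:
P(X, J) = -610 + J + X (P(X, J) = (J + X) - 610 = -610 + J + X)
P(-560, y(-19, 27))/((-66*(-664))) = (-610 - 19 - 560)/((-66*(-664))) = -1189/((-1*(-43824))) = -1189/43824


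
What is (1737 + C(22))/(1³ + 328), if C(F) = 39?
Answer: 1776/329 ≈ 5.3982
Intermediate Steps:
(1737 + C(22))/(1³ + 328) = (1737 + 39)/(1³ + 328) = 1776/(1 + 328) = 1776/329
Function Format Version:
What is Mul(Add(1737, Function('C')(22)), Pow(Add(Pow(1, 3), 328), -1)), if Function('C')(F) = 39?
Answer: Rational(1776, 329) ≈ 5.3982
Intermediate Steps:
Mul(Add(1737, Function('C')(22)), Pow(Add(Pow(1, 3), 328), -1)) = Mul(Add(1737, 39), Pow(Add(Pow(1, 3), 328), -1)) = Mul(1776, Pow(Add(1, 328), -1)) = Mul(1776, Pow(329, -1)) = Mul(1776, Rational(1, 329)) = Rational(1776, 329)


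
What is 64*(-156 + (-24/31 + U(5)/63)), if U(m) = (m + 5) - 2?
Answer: -19579648/1953 ≈ -10025.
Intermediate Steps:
U(m) = 3 + m (U(m) = (5 + m) - 2 = 3 + m)
64*(-156 + (-24/31 + U(5)/63)) = 64*(-156 + (-24/31 + (3 + 5)/63)) = 64*(-156 + (-24*1/31 + 8*(1/63))) = 64*(-156 + (-24/31 + 8/63)) = 64*(-156 - 1264/1953) = 64*(-305932/1953) = -19579648/1953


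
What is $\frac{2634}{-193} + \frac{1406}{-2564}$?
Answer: $- \frac{3512467}{247426} \approx -14.196$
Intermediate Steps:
$\frac{2634}{-193} + \frac{1406}{-2564} = 2634 \left(- \frac{1}{193}\right) + 1406 \left(- \frac{1}{2564}\right) = - \frac{2634}{193} - \frac{703}{1282} = - \frac{3512467}{247426}$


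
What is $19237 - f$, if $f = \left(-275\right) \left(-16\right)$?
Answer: $14837$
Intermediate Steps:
$f = 4400$
$19237 - f = 19237 - 4400 = 14837$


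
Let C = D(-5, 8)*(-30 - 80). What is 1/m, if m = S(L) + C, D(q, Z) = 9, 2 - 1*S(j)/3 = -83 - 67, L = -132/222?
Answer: -1/534 ≈ -0.0018727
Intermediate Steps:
L = -22/37 (L = -132*1/222 = -22/37 ≈ -0.59459)
S(j) = 456 (S(j) = 6 - 3*(-83 - 67) = 6 - 3*(-150) = 6 + 450 = 456)
C = -990 (C = 9*(-30 - 80) = 9*(-110) = -990)
m = -534 (m = 456 - 990 = -534)
1/m = 1/(-534) = -1/534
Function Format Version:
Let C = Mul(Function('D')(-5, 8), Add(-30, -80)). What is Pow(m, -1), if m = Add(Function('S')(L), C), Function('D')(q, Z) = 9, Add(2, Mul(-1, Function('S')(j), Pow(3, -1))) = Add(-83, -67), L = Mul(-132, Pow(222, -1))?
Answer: Rational(-1, 534) ≈ -0.0018727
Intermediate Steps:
L = Rational(-22, 37) (L = Mul(-132, Rational(1, 222)) = Rational(-22, 37) ≈ -0.59459)
Function('S')(j) = 456 (Function('S')(j) = Add(6, Mul(-3, Add(-83, -67))) = Add(6, Mul(-3, -150)) = Add(6, 450) = 456)
C = -990 (C = Mul(9, Add(-30, -80)) = Mul(9, -110) = -990)
m = -534 (m = Add(456, -990) = -534)
Pow(m, -1) = Pow(-534, -1) = Rational(-1, 534)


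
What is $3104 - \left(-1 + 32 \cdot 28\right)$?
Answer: $2209$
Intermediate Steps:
$3104 - \left(-1 + 32 \cdot 28\right) = 3104 - \left(-1 + 896\right) = 3104 - 895 = 2209$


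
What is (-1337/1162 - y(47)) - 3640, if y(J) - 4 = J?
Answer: -612897/166 ≈ -3692.1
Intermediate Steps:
y(J) = 4 + J
(-1337/1162 - y(47)) - 3640 = (-1337/1162 - (4 + 47)) - 3640 = (-1337*1/1162 - 1*51) - 3640 = (-191/166 - 51) - 3640 = -8657/166 - 3640 = -612897/166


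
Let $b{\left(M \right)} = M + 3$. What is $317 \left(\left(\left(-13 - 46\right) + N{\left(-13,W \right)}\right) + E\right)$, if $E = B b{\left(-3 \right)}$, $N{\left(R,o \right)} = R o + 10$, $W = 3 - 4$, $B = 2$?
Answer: $-11412$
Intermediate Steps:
$b{\left(M \right)} = 3 + M$
$W = -1$
$N{\left(R,o \right)} = 10 + R o$
$E = 0$ ($E = 2 \left(3 - 3\right) = 2 \cdot 0 = 0$)
$317 \left(\left(\left(-13 - 46\right) + N{\left(-13,W \right)}\right) + E\right) = 317 \left(\left(\left(-13 - 46\right) + \left(10 - -13\right)\right) + 0\right) = 317 \left(\left(-59 + \left(10 + 13\right)\right) + 0\right) = 317 \left(\left(-59 + 23\right) + 0\right) = 317 \left(-36 + 0\right) = 317 \left(-36\right) = -11412$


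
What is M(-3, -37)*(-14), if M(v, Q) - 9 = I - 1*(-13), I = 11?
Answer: -462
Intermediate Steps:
M(v, Q) = 33 (M(v, Q) = 9 + (11 - 1*(-13)) = 9 + (11 + 13) = 9 + 24 = 33)
M(-3, -37)*(-14) = 33*(-14) = -462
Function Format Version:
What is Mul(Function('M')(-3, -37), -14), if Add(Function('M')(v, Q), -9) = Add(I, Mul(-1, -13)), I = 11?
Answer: -462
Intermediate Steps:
Function('M')(v, Q) = 33 (Function('M')(v, Q) = Add(9, Add(11, Mul(-1, -13))) = Add(9, Add(11, 13)) = Add(9, 24) = 33)
Mul(Function('M')(-3, -37), -14) = Mul(33, -14) = -462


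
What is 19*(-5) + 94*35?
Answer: 3195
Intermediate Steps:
19*(-5) + 94*35 = -95 + 3290 = 3195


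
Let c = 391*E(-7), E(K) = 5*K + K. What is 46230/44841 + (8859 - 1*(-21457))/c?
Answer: -100035116/122729817 ≈ -0.81508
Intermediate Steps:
E(K) = 6*K
c = -16422 (c = 391*(6*(-7)) = 391*(-42) = -16422)
46230/44841 + (8859 - 1*(-21457))/c = 46230/44841 + (8859 - 1*(-21457))/(-16422) = 46230*(1/44841) + (8859 + 21457)*(-1/16422) = 15410/14947 + 30316*(-1/16422) = 15410/14947 - 15158/8211 = -100035116/122729817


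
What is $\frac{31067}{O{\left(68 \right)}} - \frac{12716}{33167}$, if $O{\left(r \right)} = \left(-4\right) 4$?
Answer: $- \frac{60623685}{31216} \approx -1942.1$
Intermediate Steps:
$O{\left(r \right)} = -16$
$\frac{31067}{O{\left(68 \right)}} - \frac{12716}{33167} = \frac{31067}{-16} - \frac{12716}{33167} = 31067 \left(- \frac{1}{16}\right) - \frac{748}{1951} = - \frac{31067}{16} - \frac{748}{1951} = - \frac{60623685}{31216}$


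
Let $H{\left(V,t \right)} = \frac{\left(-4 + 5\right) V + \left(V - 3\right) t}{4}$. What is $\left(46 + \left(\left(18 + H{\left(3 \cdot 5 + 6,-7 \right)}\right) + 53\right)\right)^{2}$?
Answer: $\frac{131769}{16} \approx 8235.6$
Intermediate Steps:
$H{\left(V,t \right)} = \frac{V}{4} + \frac{t \left(-3 + V\right)}{4}$ ($H{\left(V,t \right)} = \left(1 V + \left(-3 + V\right) t\right) \frac{1}{4} = \left(V + t \left(-3 + V\right)\right) \frac{1}{4} = \frac{V}{4} + \frac{t \left(-3 + V\right)}{4}$)
$\left(46 + \left(\left(18 + H{\left(3 \cdot 5 + 6,-7 \right)}\right) + 53\right)\right)^{2} = \left(46 + \left(\left(18 + \left(\left(- \frac{3}{4}\right) \left(-7\right) + \frac{3 \cdot 5 + 6}{4} + \frac{1}{4} \left(3 \cdot 5 + 6\right) \left(-7\right)\right)\right) + 53\right)\right)^{2} = \left(46 + \left(\left(18 + \left(\frac{21}{4} + \frac{15 + 6}{4} + \frac{1}{4} \left(15 + 6\right) \left(-7\right)\right)\right) + 53\right)\right)^{2} = \left(46 + \left(\left(18 + \left(\frac{21}{4} + \frac{1}{4} \cdot 21 + \frac{1}{4} \cdot 21 \left(-7\right)\right)\right) + 53\right)\right)^{2} = \left(46 + \left(\left(18 + \left(\frac{21}{4} + \frac{21}{4} - \frac{147}{4}\right)\right) + 53\right)\right)^{2} = \left(46 + \left(\left(18 - \frac{105}{4}\right) + 53\right)\right)^{2} = \left(46 + \left(- \frac{33}{4} + 53\right)\right)^{2} = \left(46 + \frac{179}{4}\right)^{2} = \left(\frac{363}{4}\right)^{2} = \frac{131769}{16}$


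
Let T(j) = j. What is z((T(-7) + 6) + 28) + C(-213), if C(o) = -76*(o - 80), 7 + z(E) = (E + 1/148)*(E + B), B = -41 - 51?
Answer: 3034823/148 ≈ 20506.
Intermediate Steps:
B = -92
z(E) = -7 + (-92 + E)*(1/148 + E) (z(E) = -7 + (E + 1/148)*(E - 92) = -7 + (E + 1/148)*(-92 + E) = -7 + (1/148 + E)*(-92 + E) = -7 + (-92 + E)*(1/148 + E))
C(o) = 6080 - 76*o (C(o) = -76*(-80 + o) = 6080 - 76*o)
z((T(-7) + 6) + 28) + C(-213) = (-282/37 + ((-7 + 6) + 28)² - 13615*((-7 + 6) + 28)/148) + (6080 - 76*(-213)) = (-282/37 + (-1 + 28)² - 13615*(-1 + 28)/148) + (6080 + 16188) = (-282/37 + 27² - 13615/148*27) + 22268 = (-282/37 + 729 - 367605/148) + 22268 = -260841/148 + 22268 = 3034823/148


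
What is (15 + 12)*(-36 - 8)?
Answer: -1188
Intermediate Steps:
(15 + 12)*(-36 - 8) = 27*(-44) = -1188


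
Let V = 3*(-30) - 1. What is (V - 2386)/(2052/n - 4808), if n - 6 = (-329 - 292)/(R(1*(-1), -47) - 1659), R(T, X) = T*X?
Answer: 8498587/15393640 ≈ 0.55208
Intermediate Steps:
V = -91 (V = -90 - 1 = -91)
n = 10293/1612 (n = 6 + (-329 - 292)/((1*(-1))*(-47) - 1659) = 6 - 621/(-1*(-47) - 1659) = 6 - 621/(47 - 1659) = 6 - 621/(-1612) = 6 - 621*(-1/1612) = 6 + 621/1612 = 10293/1612 ≈ 6.3852)
(V - 2386)/(2052/n - 4808) = (-91 - 2386)/(2052/(10293/1612) - 4808) = -2477/(2052*(1612/10293) - 4808) = -2477/(1102608/3431 - 4808) = -2477/(-15393640/3431) = -2477*(-3431/15393640) = 8498587/15393640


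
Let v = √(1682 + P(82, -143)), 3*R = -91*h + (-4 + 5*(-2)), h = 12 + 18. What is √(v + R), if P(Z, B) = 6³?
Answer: √(-8232 + 9*√1898)/3 ≈ 29.514*I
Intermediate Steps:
P(Z, B) = 216
h = 30
R = -2744/3 (R = (-91*30 + (-4 + 5*(-2)))/3 = (-2730 + (-4 - 10))/3 = (-2730 - 14)/3 = (⅓)*(-2744) = -2744/3 ≈ -914.67)
v = √1898 (v = √(1682 + 216) = √1898 ≈ 43.566)
√(v + R) = √(√1898 - 2744/3) = √(-2744/3 + √1898)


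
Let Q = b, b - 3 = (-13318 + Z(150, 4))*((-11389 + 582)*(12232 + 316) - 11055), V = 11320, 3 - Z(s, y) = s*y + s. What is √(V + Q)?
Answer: √1907457209238 ≈ 1.3811e+6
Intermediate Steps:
Z(s, y) = 3 - s - s*y (Z(s, y) = 3 - (s*y + s) = 3 - (s + s*y) = 3 + (-s - s*y) = 3 - s - s*y)
b = 1907457197918 (b = 3 + (-13318 + (3 - 1*150 - 1*150*4))*((-11389 + 582)*(12232 + 316) - 11055) = 3 + (-13318 + (3 - 150 - 600))*(-10807*12548 - 11055) = 3 + (-13318 - 747)*(-135606236 - 11055) = 3 - 14065*(-135617291) = 3 + 1907457197915 = 1907457197918)
Q = 1907457197918
√(V + Q) = √(11320 + 1907457197918) = √1907457209238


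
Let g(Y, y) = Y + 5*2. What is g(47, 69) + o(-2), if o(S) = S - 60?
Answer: -5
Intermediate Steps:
g(Y, y) = 10 + Y (g(Y, y) = Y + 10 = 10 + Y)
o(S) = -60 + S
g(47, 69) + o(-2) = (10 + 47) + (-60 - 2) = 57 - 62 = -5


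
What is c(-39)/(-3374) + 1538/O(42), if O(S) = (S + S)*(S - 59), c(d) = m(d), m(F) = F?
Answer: -91670/86037 ≈ -1.0655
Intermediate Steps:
c(d) = d
O(S) = 2*S*(-59 + S) (O(S) = (2*S)*(-59 + S) = 2*S*(-59 + S))
c(-39)/(-3374) + 1538/O(42) = -39/(-3374) + 1538/((2*42*(-59 + 42))) = -39*(-1/3374) + 1538/((2*42*(-17))) = 39/3374 + 1538/(-1428) = 39/3374 + 1538*(-1/1428) = 39/3374 - 769/714 = -91670/86037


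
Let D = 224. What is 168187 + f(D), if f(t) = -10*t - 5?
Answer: 165942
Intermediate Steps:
f(t) = -5 - 10*t
168187 + f(D) = 168187 + (-5 - 10*224) = 168187 + (-5 - 2240) = 168187 - 2245 = 165942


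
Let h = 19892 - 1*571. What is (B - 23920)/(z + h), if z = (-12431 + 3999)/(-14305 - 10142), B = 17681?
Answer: -152524833/472348919 ≈ -0.32291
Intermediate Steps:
h = 19321 (h = 19892 - 571 = 19321)
z = 8432/24447 (z = -8432/(-24447) = -8432*(-1/24447) = 8432/24447 ≈ 0.34491)
(B - 23920)/(z + h) = (17681 - 23920)/(8432/24447 + 19321) = -6239/472348919/24447 = -6239*24447/472348919 = -152524833/472348919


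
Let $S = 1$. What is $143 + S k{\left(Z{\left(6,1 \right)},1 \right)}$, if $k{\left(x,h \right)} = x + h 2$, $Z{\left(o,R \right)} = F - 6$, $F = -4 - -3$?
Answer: $138$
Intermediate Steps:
$F = -1$ ($F = -4 + 3 = -1$)
$Z{\left(o,R \right)} = -7$ ($Z{\left(o,R \right)} = -1 - 6 = -7$)
$k{\left(x,h \right)} = x + 2 h$
$143 + S k{\left(Z{\left(6,1 \right)},1 \right)} = 143 + 1 \left(-7 + 2 \cdot 1\right) = 143 + 1 \left(-7 + 2\right) = 143 + 1 \left(-5\right) = 143 - 5 = 138$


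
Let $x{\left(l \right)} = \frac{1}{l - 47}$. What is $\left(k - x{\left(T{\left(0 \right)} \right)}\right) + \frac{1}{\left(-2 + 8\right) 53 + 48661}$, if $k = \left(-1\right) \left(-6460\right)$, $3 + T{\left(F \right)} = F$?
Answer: $\frac{15820266029}{2448950} \approx 6460.0$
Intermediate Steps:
$T{\left(F \right)} = -3 + F$
$x{\left(l \right)} = \frac{1}{-47 + l}$
$k = 6460$
$\left(k - x{\left(T{\left(0 \right)} \right)}\right) + \frac{1}{\left(-2 + 8\right) 53 + 48661} = \left(6460 - \frac{1}{-47 + \left(-3 + 0\right)}\right) + \frac{1}{\left(-2 + 8\right) 53 + 48661} = \left(6460 - \frac{1}{-47 - 3}\right) + \frac{1}{6 \cdot 53 + 48661} = \left(6460 - \frac{1}{-50}\right) + \frac{1}{318 + 48661} = \left(6460 - - \frac{1}{50}\right) + \frac{1}{48979} = \left(6460 + \frac{1}{50}\right) + \frac{1}{48979} = \frac{323001}{50} + \frac{1}{48979} = \frac{15820266029}{2448950}$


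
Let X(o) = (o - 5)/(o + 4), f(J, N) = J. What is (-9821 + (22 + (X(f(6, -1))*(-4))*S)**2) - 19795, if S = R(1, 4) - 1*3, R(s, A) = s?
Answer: -727404/25 ≈ -29096.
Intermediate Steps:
S = -2 (S = 1 - 1*3 = 1 - 3 = -2)
X(o) = (-5 + o)/(4 + o)
(-9821 + (22 + (X(f(6, -1))*(-4))*S)**2) - 19795 = (-9821 + (22 + (((-5 + 6)/(4 + 6))*(-4))*(-2))**2) - 19795 = (-9821 + (22 + ((1/10)*(-4))*(-2))**2) - 19795 = (-9821 + (22 - 2/5*(-2))**2) - 19795 = (-9821 + (22 + 4/5)**2) - 19795 = (-9821 + (114/5)**2) - 19795 = (-9821 + 12996/25) - 19795 = -232529/25 - 19795 = -727404/25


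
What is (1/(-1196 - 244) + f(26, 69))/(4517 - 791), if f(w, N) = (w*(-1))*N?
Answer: -2583361/5365440 ≈ -0.48148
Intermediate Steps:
f(w, N) = -N*w (f(w, N) = (-w)*N = -N*w)
(1/(-1196 - 244) + f(26, 69))/(4517 - 791) = (1/(-1196 - 244) - 1*69*26)/(4517 - 791) = (1/(-1440) - 1794)/3726 = (-1/1440 - 1794)*(1/3726) = -2583361/1440*1/3726 = -2583361/5365440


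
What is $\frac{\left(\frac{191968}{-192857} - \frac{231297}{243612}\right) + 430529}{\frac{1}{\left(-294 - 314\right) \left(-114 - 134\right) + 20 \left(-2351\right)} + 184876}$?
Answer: $\frac{8328766695284295137}{3576521041309809505} \approx 2.3287$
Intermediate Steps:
$\frac{\left(\frac{191968}{-192857} - \frac{231297}{243612}\right) + 430529}{\frac{1}{\left(-294 - 314\right) \left(-114 - 134\right) + 20 \left(-2351\right)} + 184876} = \frac{\left(191968 \left(- \frac{1}{192857}\right) - \frac{77099}{81204}\right) + 430529}{\frac{1}{- 608 \left(-114 - 134\right) - 47020} + 184876} = \frac{\left(- \frac{27424}{27551} - \frac{77099}{81204}\right) + 430529}{\frac{1}{\left(-608\right) \left(-248\right) - 47020} + 184876} = \frac{- \frac{4351093045}{2237251404} + 430529}{\frac{1}{150784 - 47020} + 184876} = \frac{963197258619671}{2237251404 \left(\frac{1}{103764} + 184876\right)} = \frac{963197258619671}{2237251404 \cdot \frac{19183473265}{103764}} = \frac{963197258619671}{2237251404} \cdot \frac{103764}{19183473265} = \frac{8328766695284295137}{3576521041309809505}$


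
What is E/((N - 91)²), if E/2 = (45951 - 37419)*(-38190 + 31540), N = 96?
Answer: -4539024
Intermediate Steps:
E = -113475600 (E = 2*((45951 - 37419)*(-38190 + 31540)) = 2*(8532*(-6650)) = 2*(-56737800) = -113475600)
E/((N - 91)²) = -113475600/(96 - 91)² = -113475600/(5²) = -113475600/25 = -113475600*1/25 = -4539024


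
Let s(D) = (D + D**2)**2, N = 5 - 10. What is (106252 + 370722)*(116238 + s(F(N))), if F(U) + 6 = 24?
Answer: 111231290748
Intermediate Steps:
N = -5
F(U) = 18 (F(U) = -6 + 24 = 18)
(106252 + 370722)*(116238 + s(F(N))) = (106252 + 370722)*(116238 + 18**2*(1 + 18)**2) = 476974*(116238 + 324*19**2) = 476974*(116238 + 324*361) = 476974*(116238 + 116964) = 476974*233202 = 111231290748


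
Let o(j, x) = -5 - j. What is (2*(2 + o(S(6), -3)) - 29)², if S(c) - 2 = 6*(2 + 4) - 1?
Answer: 11881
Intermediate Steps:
S(c) = 37 (S(c) = 2 + (6*(2 + 4) - 1) = 2 + (6*6 - 1) = 2 + (36 - 1) = 2 + 35 = 37)
(2*(2 + o(S(6), -3)) - 29)² = (2*(2 + (-5 - 1*37)) - 29)² = (2*(2 + (-5 - 37)) - 29)² = (2*(2 - 42) - 29)² = (2*(-40) - 29)² = (-80 - 29)² = (-109)² = 11881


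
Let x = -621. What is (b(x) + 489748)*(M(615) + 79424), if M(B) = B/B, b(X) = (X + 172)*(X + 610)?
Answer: 39290514975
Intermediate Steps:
b(X) = (172 + X)*(610 + X)
M(B) = 1
(b(x) + 489748)*(M(615) + 79424) = ((104920 + (-621)² + 782*(-621)) + 489748)*(1 + 79424) = ((104920 + 385641 - 485622) + 489748)*79425 = (4939 + 489748)*79425 = 494687*79425 = 39290514975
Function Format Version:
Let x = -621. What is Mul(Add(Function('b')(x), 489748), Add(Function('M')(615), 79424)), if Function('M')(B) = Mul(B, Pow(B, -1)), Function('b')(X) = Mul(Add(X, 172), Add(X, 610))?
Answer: 39290514975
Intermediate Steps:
Function('b')(X) = Mul(Add(172, X), Add(610, X))
Function('M')(B) = 1
Mul(Add(Function('b')(x), 489748), Add(Function('M')(615), 79424)) = Mul(Add(Add(104920, Pow(-621, 2), Mul(782, -621)), 489748), Add(1, 79424)) = Mul(Add(Add(104920, 385641, -485622), 489748), 79425) = Mul(Add(4939, 489748), 79425) = Mul(494687, 79425) = 39290514975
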